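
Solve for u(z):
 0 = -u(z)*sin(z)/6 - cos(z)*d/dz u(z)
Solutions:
 u(z) = C1*cos(z)^(1/6)


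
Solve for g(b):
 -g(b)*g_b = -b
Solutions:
 g(b) = -sqrt(C1 + b^2)
 g(b) = sqrt(C1 + b^2)


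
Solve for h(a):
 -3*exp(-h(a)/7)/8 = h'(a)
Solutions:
 h(a) = 7*log(C1 - 3*a/56)


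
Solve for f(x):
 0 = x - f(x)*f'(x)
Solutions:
 f(x) = -sqrt(C1 + x^2)
 f(x) = sqrt(C1 + x^2)


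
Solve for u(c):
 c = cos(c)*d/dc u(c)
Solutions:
 u(c) = C1 + Integral(c/cos(c), c)


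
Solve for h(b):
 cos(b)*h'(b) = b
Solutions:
 h(b) = C1 + Integral(b/cos(b), b)


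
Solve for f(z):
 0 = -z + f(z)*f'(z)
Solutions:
 f(z) = -sqrt(C1 + z^2)
 f(z) = sqrt(C1 + z^2)


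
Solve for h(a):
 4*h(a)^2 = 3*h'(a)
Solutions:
 h(a) = -3/(C1 + 4*a)


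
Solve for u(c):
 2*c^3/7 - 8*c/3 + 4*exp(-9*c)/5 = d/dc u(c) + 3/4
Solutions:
 u(c) = C1 + c^4/14 - 4*c^2/3 - 3*c/4 - 4*exp(-9*c)/45


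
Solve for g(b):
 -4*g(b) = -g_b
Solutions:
 g(b) = C1*exp(4*b)


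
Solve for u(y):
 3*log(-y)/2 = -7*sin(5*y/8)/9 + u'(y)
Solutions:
 u(y) = C1 + 3*y*log(-y)/2 - 3*y/2 - 56*cos(5*y/8)/45


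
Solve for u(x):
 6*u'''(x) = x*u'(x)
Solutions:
 u(x) = C1 + Integral(C2*airyai(6^(2/3)*x/6) + C3*airybi(6^(2/3)*x/6), x)


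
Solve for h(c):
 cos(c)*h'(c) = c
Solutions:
 h(c) = C1 + Integral(c/cos(c), c)


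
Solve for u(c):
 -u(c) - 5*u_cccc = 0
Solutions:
 u(c) = (C1*sin(sqrt(2)*5^(3/4)*c/10) + C2*cos(sqrt(2)*5^(3/4)*c/10))*exp(-sqrt(2)*5^(3/4)*c/10) + (C3*sin(sqrt(2)*5^(3/4)*c/10) + C4*cos(sqrt(2)*5^(3/4)*c/10))*exp(sqrt(2)*5^(3/4)*c/10)


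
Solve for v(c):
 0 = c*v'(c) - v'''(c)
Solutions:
 v(c) = C1 + Integral(C2*airyai(c) + C3*airybi(c), c)


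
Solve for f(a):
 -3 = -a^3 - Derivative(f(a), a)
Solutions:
 f(a) = C1 - a^4/4 + 3*a


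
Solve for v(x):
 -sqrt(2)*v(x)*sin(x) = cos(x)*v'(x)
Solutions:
 v(x) = C1*cos(x)^(sqrt(2))


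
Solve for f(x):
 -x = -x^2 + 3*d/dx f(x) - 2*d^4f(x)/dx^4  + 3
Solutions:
 f(x) = C1 + C4*exp(2^(2/3)*3^(1/3)*x/2) + x^3/9 - x^2/6 - x + (C2*sin(2^(2/3)*3^(5/6)*x/4) + C3*cos(2^(2/3)*3^(5/6)*x/4))*exp(-2^(2/3)*3^(1/3)*x/4)


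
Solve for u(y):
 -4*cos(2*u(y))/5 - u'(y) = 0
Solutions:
 4*y/5 - log(sin(2*u(y)) - 1)/4 + log(sin(2*u(y)) + 1)/4 = C1


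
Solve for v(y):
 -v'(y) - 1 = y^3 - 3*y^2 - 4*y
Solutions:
 v(y) = C1 - y^4/4 + y^3 + 2*y^2 - y


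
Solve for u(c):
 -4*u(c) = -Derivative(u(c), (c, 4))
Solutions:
 u(c) = C1*exp(-sqrt(2)*c) + C2*exp(sqrt(2)*c) + C3*sin(sqrt(2)*c) + C4*cos(sqrt(2)*c)


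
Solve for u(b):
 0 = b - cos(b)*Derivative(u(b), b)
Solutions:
 u(b) = C1 + Integral(b/cos(b), b)


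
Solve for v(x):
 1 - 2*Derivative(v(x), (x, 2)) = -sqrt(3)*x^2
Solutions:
 v(x) = C1 + C2*x + sqrt(3)*x^4/24 + x^2/4


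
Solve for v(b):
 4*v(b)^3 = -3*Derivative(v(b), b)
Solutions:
 v(b) = -sqrt(6)*sqrt(-1/(C1 - 4*b))/2
 v(b) = sqrt(6)*sqrt(-1/(C1 - 4*b))/2


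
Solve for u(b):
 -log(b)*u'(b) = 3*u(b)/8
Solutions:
 u(b) = C1*exp(-3*li(b)/8)


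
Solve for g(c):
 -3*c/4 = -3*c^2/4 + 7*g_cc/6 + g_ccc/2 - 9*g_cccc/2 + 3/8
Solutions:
 g(c) = C1 + C2*c + C3*exp(c*(1 - sqrt(85))/18) + C4*exp(c*(1 + sqrt(85))/18) + 3*c^4/56 - 39*c^3/196 + 7065*c^2/2744


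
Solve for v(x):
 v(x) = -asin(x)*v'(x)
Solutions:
 v(x) = C1*exp(-Integral(1/asin(x), x))


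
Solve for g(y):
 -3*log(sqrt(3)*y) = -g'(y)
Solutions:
 g(y) = C1 + 3*y*log(y) - 3*y + 3*y*log(3)/2


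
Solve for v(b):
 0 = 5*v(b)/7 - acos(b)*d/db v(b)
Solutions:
 v(b) = C1*exp(5*Integral(1/acos(b), b)/7)


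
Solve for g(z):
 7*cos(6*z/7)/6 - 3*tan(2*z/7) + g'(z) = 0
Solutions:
 g(z) = C1 - 21*log(cos(2*z/7))/2 - 49*sin(6*z/7)/36


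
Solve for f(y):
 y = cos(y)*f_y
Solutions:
 f(y) = C1 + Integral(y/cos(y), y)


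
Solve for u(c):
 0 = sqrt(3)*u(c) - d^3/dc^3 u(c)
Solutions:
 u(c) = C3*exp(3^(1/6)*c) + (C1*sin(3^(2/3)*c/2) + C2*cos(3^(2/3)*c/2))*exp(-3^(1/6)*c/2)


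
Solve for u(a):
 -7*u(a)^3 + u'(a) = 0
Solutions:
 u(a) = -sqrt(2)*sqrt(-1/(C1 + 7*a))/2
 u(a) = sqrt(2)*sqrt(-1/(C1 + 7*a))/2


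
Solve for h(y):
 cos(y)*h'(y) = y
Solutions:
 h(y) = C1 + Integral(y/cos(y), y)


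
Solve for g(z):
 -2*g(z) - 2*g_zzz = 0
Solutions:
 g(z) = C3*exp(-z) + (C1*sin(sqrt(3)*z/2) + C2*cos(sqrt(3)*z/2))*exp(z/2)


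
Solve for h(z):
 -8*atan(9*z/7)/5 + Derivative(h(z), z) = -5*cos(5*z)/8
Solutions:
 h(z) = C1 + 8*z*atan(9*z/7)/5 - 28*log(81*z^2 + 49)/45 - sin(5*z)/8


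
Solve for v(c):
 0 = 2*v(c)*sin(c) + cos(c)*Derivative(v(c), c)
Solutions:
 v(c) = C1*cos(c)^2


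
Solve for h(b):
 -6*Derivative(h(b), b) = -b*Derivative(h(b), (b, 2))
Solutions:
 h(b) = C1 + C2*b^7


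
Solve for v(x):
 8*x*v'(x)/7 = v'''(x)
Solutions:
 v(x) = C1 + Integral(C2*airyai(2*7^(2/3)*x/7) + C3*airybi(2*7^(2/3)*x/7), x)


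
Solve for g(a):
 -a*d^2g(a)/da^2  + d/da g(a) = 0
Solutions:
 g(a) = C1 + C2*a^2


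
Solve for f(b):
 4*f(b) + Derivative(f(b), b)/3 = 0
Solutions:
 f(b) = C1*exp(-12*b)


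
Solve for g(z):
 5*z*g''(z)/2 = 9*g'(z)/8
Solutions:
 g(z) = C1 + C2*z^(29/20)


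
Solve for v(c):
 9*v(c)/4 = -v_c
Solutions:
 v(c) = C1*exp(-9*c/4)


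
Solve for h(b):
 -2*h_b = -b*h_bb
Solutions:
 h(b) = C1 + C2*b^3


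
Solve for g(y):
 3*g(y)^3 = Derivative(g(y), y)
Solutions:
 g(y) = -sqrt(2)*sqrt(-1/(C1 + 3*y))/2
 g(y) = sqrt(2)*sqrt(-1/(C1 + 3*y))/2


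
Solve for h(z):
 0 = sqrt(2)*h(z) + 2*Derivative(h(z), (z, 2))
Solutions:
 h(z) = C1*sin(2^(3/4)*z/2) + C2*cos(2^(3/4)*z/2)


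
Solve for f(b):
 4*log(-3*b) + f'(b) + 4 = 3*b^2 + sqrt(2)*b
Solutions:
 f(b) = C1 + b^3 + sqrt(2)*b^2/2 - 4*b*log(-b) - 4*b*log(3)


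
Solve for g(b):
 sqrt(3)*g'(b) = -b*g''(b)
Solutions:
 g(b) = C1 + C2*b^(1 - sqrt(3))


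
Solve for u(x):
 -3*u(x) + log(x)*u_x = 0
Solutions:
 u(x) = C1*exp(3*li(x))


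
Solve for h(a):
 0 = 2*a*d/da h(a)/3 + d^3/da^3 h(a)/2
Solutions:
 h(a) = C1 + Integral(C2*airyai(-6^(2/3)*a/3) + C3*airybi(-6^(2/3)*a/3), a)


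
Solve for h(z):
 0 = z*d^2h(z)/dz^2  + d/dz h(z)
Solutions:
 h(z) = C1 + C2*log(z)


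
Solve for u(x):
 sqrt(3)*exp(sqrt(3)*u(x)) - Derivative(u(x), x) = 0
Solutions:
 u(x) = sqrt(3)*(2*log(-1/(C1 + sqrt(3)*x)) - log(3))/6


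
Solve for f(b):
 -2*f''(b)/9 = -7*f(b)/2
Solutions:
 f(b) = C1*exp(-3*sqrt(7)*b/2) + C2*exp(3*sqrt(7)*b/2)


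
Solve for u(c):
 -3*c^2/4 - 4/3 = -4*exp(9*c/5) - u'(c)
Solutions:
 u(c) = C1 + c^3/4 + 4*c/3 - 20*exp(9*c/5)/9


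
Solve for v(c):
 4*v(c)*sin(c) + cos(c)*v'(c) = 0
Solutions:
 v(c) = C1*cos(c)^4


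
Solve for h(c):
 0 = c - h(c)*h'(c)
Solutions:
 h(c) = -sqrt(C1 + c^2)
 h(c) = sqrt(C1 + c^2)


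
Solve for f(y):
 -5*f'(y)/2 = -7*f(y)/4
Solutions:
 f(y) = C1*exp(7*y/10)


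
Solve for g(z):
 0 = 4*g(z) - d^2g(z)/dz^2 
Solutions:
 g(z) = C1*exp(-2*z) + C2*exp(2*z)


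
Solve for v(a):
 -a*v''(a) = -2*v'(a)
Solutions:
 v(a) = C1 + C2*a^3


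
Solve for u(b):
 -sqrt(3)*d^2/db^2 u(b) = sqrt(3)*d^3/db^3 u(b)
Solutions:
 u(b) = C1 + C2*b + C3*exp(-b)


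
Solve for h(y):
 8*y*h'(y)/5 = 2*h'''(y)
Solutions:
 h(y) = C1 + Integral(C2*airyai(10^(2/3)*y/5) + C3*airybi(10^(2/3)*y/5), y)


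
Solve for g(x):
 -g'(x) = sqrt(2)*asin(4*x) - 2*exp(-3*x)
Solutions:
 g(x) = C1 - sqrt(2)*x*asin(4*x) - sqrt(2)*sqrt(1 - 16*x^2)/4 - 2*exp(-3*x)/3


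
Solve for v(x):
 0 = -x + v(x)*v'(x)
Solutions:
 v(x) = -sqrt(C1 + x^2)
 v(x) = sqrt(C1 + x^2)


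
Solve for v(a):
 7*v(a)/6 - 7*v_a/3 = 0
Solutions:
 v(a) = C1*exp(a/2)


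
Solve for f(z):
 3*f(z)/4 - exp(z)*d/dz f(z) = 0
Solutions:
 f(z) = C1*exp(-3*exp(-z)/4)


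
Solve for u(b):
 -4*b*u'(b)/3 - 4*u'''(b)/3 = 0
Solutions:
 u(b) = C1 + Integral(C2*airyai(-b) + C3*airybi(-b), b)


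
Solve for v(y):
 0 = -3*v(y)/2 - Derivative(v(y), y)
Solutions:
 v(y) = C1*exp(-3*y/2)


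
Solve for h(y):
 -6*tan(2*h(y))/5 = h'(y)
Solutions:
 h(y) = -asin(C1*exp(-12*y/5))/2 + pi/2
 h(y) = asin(C1*exp(-12*y/5))/2


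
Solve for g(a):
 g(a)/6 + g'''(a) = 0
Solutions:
 g(a) = C3*exp(-6^(2/3)*a/6) + (C1*sin(2^(2/3)*3^(1/6)*a/4) + C2*cos(2^(2/3)*3^(1/6)*a/4))*exp(6^(2/3)*a/12)


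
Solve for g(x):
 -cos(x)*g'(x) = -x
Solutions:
 g(x) = C1 + Integral(x/cos(x), x)


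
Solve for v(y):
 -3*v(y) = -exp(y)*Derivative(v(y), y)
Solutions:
 v(y) = C1*exp(-3*exp(-y))


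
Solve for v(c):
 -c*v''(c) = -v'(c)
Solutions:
 v(c) = C1 + C2*c^2


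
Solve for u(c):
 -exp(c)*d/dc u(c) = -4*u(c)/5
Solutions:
 u(c) = C1*exp(-4*exp(-c)/5)


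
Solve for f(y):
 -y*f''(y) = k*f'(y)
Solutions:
 f(y) = C1 + y^(1 - re(k))*(C2*sin(log(y)*Abs(im(k))) + C3*cos(log(y)*im(k)))


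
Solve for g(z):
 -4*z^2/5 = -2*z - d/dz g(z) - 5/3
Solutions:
 g(z) = C1 + 4*z^3/15 - z^2 - 5*z/3


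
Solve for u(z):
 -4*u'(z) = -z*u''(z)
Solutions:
 u(z) = C1 + C2*z^5


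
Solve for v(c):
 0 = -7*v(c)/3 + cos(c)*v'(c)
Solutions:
 v(c) = C1*(sin(c) + 1)^(7/6)/(sin(c) - 1)^(7/6)


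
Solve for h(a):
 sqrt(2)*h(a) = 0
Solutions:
 h(a) = 0


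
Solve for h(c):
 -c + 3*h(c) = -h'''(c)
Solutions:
 h(c) = C3*exp(-3^(1/3)*c) + c/3 + (C1*sin(3^(5/6)*c/2) + C2*cos(3^(5/6)*c/2))*exp(3^(1/3)*c/2)


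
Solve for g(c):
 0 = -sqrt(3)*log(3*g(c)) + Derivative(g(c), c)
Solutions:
 -sqrt(3)*Integral(1/(log(_y) + log(3)), (_y, g(c)))/3 = C1 - c


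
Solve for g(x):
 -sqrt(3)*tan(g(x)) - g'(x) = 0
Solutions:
 g(x) = pi - asin(C1*exp(-sqrt(3)*x))
 g(x) = asin(C1*exp(-sqrt(3)*x))


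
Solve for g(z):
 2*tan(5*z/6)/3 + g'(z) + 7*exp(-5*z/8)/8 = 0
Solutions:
 g(z) = C1 - 2*log(tan(5*z/6)^2 + 1)/5 + 7*exp(-5*z/8)/5


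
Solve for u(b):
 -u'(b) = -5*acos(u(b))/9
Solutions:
 Integral(1/acos(_y), (_y, u(b))) = C1 + 5*b/9


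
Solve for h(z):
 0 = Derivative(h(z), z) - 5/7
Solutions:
 h(z) = C1 + 5*z/7


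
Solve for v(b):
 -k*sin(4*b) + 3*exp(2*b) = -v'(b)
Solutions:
 v(b) = C1 - k*cos(4*b)/4 - 3*exp(2*b)/2


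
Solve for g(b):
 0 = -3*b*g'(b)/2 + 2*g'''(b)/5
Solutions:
 g(b) = C1 + Integral(C2*airyai(30^(1/3)*b/2) + C3*airybi(30^(1/3)*b/2), b)


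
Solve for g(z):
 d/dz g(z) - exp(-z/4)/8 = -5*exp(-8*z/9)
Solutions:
 g(z) = C1 - exp(-z/4)/2 + 45*exp(-8*z/9)/8


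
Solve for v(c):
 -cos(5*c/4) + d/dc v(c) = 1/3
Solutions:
 v(c) = C1 + c/3 + 4*sin(5*c/4)/5


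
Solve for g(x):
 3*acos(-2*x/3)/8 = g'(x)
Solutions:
 g(x) = C1 + 3*x*acos(-2*x/3)/8 + 3*sqrt(9 - 4*x^2)/16


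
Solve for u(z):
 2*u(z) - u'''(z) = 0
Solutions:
 u(z) = C3*exp(2^(1/3)*z) + (C1*sin(2^(1/3)*sqrt(3)*z/2) + C2*cos(2^(1/3)*sqrt(3)*z/2))*exp(-2^(1/3)*z/2)


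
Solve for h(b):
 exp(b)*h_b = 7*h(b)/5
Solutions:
 h(b) = C1*exp(-7*exp(-b)/5)


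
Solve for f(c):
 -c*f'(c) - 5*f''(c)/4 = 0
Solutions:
 f(c) = C1 + C2*erf(sqrt(10)*c/5)


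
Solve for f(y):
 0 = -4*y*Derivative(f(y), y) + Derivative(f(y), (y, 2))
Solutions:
 f(y) = C1 + C2*erfi(sqrt(2)*y)


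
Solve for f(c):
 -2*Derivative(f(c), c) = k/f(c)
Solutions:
 f(c) = -sqrt(C1 - c*k)
 f(c) = sqrt(C1 - c*k)


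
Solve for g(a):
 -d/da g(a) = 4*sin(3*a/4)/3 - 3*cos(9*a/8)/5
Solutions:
 g(a) = C1 + 8*sin(9*a/8)/15 + 16*cos(3*a/4)/9


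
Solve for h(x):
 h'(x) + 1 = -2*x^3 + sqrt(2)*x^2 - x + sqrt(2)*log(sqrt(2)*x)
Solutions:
 h(x) = C1 - x^4/2 + sqrt(2)*x^3/3 - x^2/2 + sqrt(2)*x*log(x) - sqrt(2)*x - x + sqrt(2)*x*log(2)/2


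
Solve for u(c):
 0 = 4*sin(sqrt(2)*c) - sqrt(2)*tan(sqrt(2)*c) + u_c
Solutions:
 u(c) = C1 - log(cos(sqrt(2)*c)) + 2*sqrt(2)*cos(sqrt(2)*c)


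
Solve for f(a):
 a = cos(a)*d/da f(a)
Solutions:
 f(a) = C1 + Integral(a/cos(a), a)


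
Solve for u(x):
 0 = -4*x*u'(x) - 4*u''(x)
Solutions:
 u(x) = C1 + C2*erf(sqrt(2)*x/2)


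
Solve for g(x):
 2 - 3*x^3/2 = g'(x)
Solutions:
 g(x) = C1 - 3*x^4/8 + 2*x


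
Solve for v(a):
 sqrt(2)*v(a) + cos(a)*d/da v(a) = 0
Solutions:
 v(a) = C1*(sin(a) - 1)^(sqrt(2)/2)/(sin(a) + 1)^(sqrt(2)/2)


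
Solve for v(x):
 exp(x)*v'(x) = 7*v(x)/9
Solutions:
 v(x) = C1*exp(-7*exp(-x)/9)


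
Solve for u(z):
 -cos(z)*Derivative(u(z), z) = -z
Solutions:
 u(z) = C1 + Integral(z/cos(z), z)


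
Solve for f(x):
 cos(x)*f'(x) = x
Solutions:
 f(x) = C1 + Integral(x/cos(x), x)


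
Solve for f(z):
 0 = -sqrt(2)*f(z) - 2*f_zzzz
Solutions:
 f(z) = (C1*sin(2^(3/8)*z/2) + C2*cos(2^(3/8)*z/2))*exp(-2^(3/8)*z/2) + (C3*sin(2^(3/8)*z/2) + C4*cos(2^(3/8)*z/2))*exp(2^(3/8)*z/2)


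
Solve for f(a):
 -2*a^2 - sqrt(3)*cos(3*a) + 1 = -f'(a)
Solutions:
 f(a) = C1 + 2*a^3/3 - a + sqrt(3)*sin(3*a)/3


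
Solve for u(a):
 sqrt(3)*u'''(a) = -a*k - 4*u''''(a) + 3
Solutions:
 u(a) = C1 + C2*a + C3*a^2 + C4*exp(-sqrt(3)*a/4) - sqrt(3)*a^4*k/72 + a^3*(4*k + 3*sqrt(3))/18


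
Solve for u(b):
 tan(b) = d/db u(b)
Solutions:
 u(b) = C1 - log(cos(b))


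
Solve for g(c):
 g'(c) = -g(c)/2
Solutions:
 g(c) = C1*exp(-c/2)


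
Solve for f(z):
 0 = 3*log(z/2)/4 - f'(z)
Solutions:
 f(z) = C1 + 3*z*log(z)/4 - 3*z/4 - 3*z*log(2)/4


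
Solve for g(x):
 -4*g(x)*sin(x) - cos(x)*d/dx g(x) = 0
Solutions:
 g(x) = C1*cos(x)^4


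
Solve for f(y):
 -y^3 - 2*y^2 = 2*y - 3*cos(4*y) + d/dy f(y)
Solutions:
 f(y) = C1 - y^4/4 - 2*y^3/3 - y^2 + 3*sin(4*y)/4


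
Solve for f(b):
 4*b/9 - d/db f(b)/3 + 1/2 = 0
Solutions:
 f(b) = C1 + 2*b^2/3 + 3*b/2


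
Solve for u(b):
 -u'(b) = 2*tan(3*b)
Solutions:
 u(b) = C1 + 2*log(cos(3*b))/3


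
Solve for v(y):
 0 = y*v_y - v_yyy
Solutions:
 v(y) = C1 + Integral(C2*airyai(y) + C3*airybi(y), y)


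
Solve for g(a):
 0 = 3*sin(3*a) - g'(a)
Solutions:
 g(a) = C1 - cos(3*a)


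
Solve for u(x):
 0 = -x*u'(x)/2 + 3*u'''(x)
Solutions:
 u(x) = C1 + Integral(C2*airyai(6^(2/3)*x/6) + C3*airybi(6^(2/3)*x/6), x)


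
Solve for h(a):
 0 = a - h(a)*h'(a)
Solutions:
 h(a) = -sqrt(C1 + a^2)
 h(a) = sqrt(C1 + a^2)


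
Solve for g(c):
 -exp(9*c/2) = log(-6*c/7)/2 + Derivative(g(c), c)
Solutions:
 g(c) = C1 - c*log(-c)/2 + c*(-log(6) + 1/2 + log(42)/2) - 2*exp(9*c/2)/9


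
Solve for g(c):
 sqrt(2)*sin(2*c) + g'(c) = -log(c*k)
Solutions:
 g(c) = C1 - c*log(c*k) + c + sqrt(2)*cos(2*c)/2


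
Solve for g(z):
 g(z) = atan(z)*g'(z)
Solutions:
 g(z) = C1*exp(Integral(1/atan(z), z))


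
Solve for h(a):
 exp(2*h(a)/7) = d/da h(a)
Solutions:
 h(a) = 7*log(-sqrt(-1/(C1 + a))) - 7*log(2) + 7*log(14)/2
 h(a) = 7*log(-1/(C1 + a))/2 - 7*log(2) + 7*log(14)/2


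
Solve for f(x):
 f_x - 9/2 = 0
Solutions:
 f(x) = C1 + 9*x/2


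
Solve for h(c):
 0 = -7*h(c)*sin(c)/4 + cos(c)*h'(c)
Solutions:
 h(c) = C1/cos(c)^(7/4)


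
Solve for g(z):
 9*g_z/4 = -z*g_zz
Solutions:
 g(z) = C1 + C2/z^(5/4)


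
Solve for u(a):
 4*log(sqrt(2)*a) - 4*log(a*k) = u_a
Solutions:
 u(a) = C1 + 2*a*(-2*log(k) + log(2))


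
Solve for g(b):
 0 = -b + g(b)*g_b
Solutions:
 g(b) = -sqrt(C1 + b^2)
 g(b) = sqrt(C1 + b^2)


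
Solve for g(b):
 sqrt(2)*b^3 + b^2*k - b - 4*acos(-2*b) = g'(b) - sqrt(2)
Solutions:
 g(b) = C1 + sqrt(2)*b^4/4 + b^3*k/3 - b^2/2 - 4*b*acos(-2*b) + sqrt(2)*b - 2*sqrt(1 - 4*b^2)


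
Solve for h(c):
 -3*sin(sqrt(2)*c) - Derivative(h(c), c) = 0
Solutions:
 h(c) = C1 + 3*sqrt(2)*cos(sqrt(2)*c)/2


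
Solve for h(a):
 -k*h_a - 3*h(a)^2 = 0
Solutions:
 h(a) = k/(C1*k + 3*a)


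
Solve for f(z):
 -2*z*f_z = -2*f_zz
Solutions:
 f(z) = C1 + C2*erfi(sqrt(2)*z/2)


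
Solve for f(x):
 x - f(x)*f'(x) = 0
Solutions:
 f(x) = -sqrt(C1 + x^2)
 f(x) = sqrt(C1 + x^2)


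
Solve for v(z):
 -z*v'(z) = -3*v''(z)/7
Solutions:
 v(z) = C1 + C2*erfi(sqrt(42)*z/6)


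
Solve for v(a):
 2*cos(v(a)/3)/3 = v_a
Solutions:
 -2*a/3 - 3*log(sin(v(a)/3) - 1)/2 + 3*log(sin(v(a)/3) + 1)/2 = C1


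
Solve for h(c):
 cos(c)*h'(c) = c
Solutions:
 h(c) = C1 + Integral(c/cos(c), c)


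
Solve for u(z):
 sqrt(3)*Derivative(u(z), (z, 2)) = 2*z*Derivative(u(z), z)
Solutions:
 u(z) = C1 + C2*erfi(3^(3/4)*z/3)


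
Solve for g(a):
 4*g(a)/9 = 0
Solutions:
 g(a) = 0


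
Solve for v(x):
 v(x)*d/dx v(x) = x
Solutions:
 v(x) = -sqrt(C1 + x^2)
 v(x) = sqrt(C1 + x^2)


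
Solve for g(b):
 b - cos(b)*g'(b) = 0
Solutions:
 g(b) = C1 + Integral(b/cos(b), b)


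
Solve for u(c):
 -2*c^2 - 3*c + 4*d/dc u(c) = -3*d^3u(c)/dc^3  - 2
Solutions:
 u(c) = C1 + C2*sin(2*sqrt(3)*c/3) + C3*cos(2*sqrt(3)*c/3) + c^3/6 + 3*c^2/8 - 5*c/4


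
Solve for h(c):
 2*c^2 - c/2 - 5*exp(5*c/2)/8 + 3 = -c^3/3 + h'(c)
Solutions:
 h(c) = C1 + c^4/12 + 2*c^3/3 - c^2/4 + 3*c - exp(5*c/2)/4


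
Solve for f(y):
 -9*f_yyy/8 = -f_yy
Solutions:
 f(y) = C1 + C2*y + C3*exp(8*y/9)


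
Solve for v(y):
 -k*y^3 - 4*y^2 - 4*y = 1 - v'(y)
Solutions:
 v(y) = C1 + k*y^4/4 + 4*y^3/3 + 2*y^2 + y


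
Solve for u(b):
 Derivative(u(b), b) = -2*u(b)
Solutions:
 u(b) = C1*exp(-2*b)


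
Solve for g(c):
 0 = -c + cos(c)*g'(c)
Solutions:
 g(c) = C1 + Integral(c/cos(c), c)


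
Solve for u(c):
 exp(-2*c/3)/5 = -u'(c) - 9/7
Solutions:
 u(c) = C1 - 9*c/7 + 3*exp(-2*c/3)/10


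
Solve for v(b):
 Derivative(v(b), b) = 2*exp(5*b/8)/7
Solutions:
 v(b) = C1 + 16*exp(5*b/8)/35


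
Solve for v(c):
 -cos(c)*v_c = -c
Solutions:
 v(c) = C1 + Integral(c/cos(c), c)


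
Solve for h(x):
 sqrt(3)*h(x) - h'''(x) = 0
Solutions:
 h(x) = C3*exp(3^(1/6)*x) + (C1*sin(3^(2/3)*x/2) + C2*cos(3^(2/3)*x/2))*exp(-3^(1/6)*x/2)


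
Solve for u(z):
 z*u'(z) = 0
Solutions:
 u(z) = C1


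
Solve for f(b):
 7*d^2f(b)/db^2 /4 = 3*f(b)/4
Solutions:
 f(b) = C1*exp(-sqrt(21)*b/7) + C2*exp(sqrt(21)*b/7)


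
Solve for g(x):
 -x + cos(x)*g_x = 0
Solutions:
 g(x) = C1 + Integral(x/cos(x), x)


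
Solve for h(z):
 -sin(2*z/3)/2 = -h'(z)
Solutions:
 h(z) = C1 - 3*cos(2*z/3)/4


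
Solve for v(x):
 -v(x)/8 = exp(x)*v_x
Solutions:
 v(x) = C1*exp(exp(-x)/8)


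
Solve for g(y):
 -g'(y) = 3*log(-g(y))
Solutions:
 -li(-g(y)) = C1 - 3*y


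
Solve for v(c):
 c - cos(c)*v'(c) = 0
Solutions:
 v(c) = C1 + Integral(c/cos(c), c)


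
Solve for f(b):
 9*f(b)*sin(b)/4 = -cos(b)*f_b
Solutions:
 f(b) = C1*cos(b)^(9/4)


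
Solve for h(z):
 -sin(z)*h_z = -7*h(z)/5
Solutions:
 h(z) = C1*(cos(z) - 1)^(7/10)/(cos(z) + 1)^(7/10)


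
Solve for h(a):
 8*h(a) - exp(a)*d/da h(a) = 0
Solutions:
 h(a) = C1*exp(-8*exp(-a))


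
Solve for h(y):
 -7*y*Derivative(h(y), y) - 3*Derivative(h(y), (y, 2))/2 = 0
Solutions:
 h(y) = C1 + C2*erf(sqrt(21)*y/3)


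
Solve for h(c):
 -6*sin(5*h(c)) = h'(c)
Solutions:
 h(c) = -acos((-C1 - exp(60*c))/(C1 - exp(60*c)))/5 + 2*pi/5
 h(c) = acos((-C1 - exp(60*c))/(C1 - exp(60*c)))/5


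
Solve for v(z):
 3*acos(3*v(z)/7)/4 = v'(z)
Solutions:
 Integral(1/acos(3*_y/7), (_y, v(z))) = C1 + 3*z/4


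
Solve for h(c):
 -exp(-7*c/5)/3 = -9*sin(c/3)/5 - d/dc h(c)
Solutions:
 h(c) = C1 + 27*cos(c/3)/5 - 5*exp(-7*c/5)/21


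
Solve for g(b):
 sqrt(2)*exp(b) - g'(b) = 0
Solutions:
 g(b) = C1 + sqrt(2)*exp(b)


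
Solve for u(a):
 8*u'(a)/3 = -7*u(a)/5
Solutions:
 u(a) = C1*exp(-21*a/40)


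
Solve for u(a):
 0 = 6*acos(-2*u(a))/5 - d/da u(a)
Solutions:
 Integral(1/acos(-2*_y), (_y, u(a))) = C1 + 6*a/5


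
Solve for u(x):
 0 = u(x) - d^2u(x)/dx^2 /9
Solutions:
 u(x) = C1*exp(-3*x) + C2*exp(3*x)


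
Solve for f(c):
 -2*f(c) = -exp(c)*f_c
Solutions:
 f(c) = C1*exp(-2*exp(-c))


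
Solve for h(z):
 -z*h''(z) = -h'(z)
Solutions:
 h(z) = C1 + C2*z^2


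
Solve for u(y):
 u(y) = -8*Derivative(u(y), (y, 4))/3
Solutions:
 u(y) = (C1*sin(2^(3/4)*3^(1/4)*y/4) + C2*cos(2^(3/4)*3^(1/4)*y/4))*exp(-2^(3/4)*3^(1/4)*y/4) + (C3*sin(2^(3/4)*3^(1/4)*y/4) + C4*cos(2^(3/4)*3^(1/4)*y/4))*exp(2^(3/4)*3^(1/4)*y/4)


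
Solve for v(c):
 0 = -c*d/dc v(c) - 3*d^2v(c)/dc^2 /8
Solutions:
 v(c) = C1 + C2*erf(2*sqrt(3)*c/3)


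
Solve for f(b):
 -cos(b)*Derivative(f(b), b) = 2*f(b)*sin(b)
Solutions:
 f(b) = C1*cos(b)^2


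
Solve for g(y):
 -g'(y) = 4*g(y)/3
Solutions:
 g(y) = C1*exp(-4*y/3)


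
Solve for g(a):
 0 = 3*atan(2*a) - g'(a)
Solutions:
 g(a) = C1 + 3*a*atan(2*a) - 3*log(4*a^2 + 1)/4


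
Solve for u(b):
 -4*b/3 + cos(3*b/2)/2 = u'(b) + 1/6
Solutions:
 u(b) = C1 - 2*b^2/3 - b/6 + sin(3*b/2)/3


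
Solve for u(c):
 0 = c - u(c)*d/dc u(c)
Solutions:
 u(c) = -sqrt(C1 + c^2)
 u(c) = sqrt(C1 + c^2)


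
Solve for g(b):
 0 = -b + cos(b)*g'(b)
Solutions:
 g(b) = C1 + Integral(b/cos(b), b)


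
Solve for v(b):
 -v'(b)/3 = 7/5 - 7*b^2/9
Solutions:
 v(b) = C1 + 7*b^3/9 - 21*b/5


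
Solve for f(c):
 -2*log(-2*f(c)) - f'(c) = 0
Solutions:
 Integral(1/(log(-_y) + log(2)), (_y, f(c)))/2 = C1 - c


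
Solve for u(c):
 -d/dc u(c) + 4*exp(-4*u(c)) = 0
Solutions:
 u(c) = log(-I*(C1 + 16*c)^(1/4))
 u(c) = log(I*(C1 + 16*c)^(1/4))
 u(c) = log(-(C1 + 16*c)^(1/4))
 u(c) = log(C1 + 16*c)/4


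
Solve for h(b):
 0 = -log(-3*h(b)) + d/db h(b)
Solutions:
 -Integral(1/(log(-_y) + log(3)), (_y, h(b))) = C1 - b


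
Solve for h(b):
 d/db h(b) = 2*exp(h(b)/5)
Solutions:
 h(b) = 5*log(-1/(C1 + 2*b)) + 5*log(5)


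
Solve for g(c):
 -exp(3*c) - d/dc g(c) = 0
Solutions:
 g(c) = C1 - exp(3*c)/3


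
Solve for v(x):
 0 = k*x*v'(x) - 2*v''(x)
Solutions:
 v(x) = Piecewise((-sqrt(pi)*C1*erf(x*sqrt(-k)/2)/sqrt(-k) - C2, (k > 0) | (k < 0)), (-C1*x - C2, True))


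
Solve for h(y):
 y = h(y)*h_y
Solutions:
 h(y) = -sqrt(C1 + y^2)
 h(y) = sqrt(C1 + y^2)


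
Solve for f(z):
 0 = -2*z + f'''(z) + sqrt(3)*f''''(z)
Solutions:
 f(z) = C1 + C2*z + C3*z^2 + C4*exp(-sqrt(3)*z/3) + z^4/12 - sqrt(3)*z^3/3


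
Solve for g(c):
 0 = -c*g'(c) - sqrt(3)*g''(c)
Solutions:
 g(c) = C1 + C2*erf(sqrt(2)*3^(3/4)*c/6)


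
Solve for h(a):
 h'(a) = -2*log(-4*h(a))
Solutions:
 Integral(1/(log(-_y) + 2*log(2)), (_y, h(a)))/2 = C1 - a


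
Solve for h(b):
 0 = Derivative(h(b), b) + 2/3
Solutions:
 h(b) = C1 - 2*b/3


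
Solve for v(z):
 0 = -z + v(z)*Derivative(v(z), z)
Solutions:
 v(z) = -sqrt(C1 + z^2)
 v(z) = sqrt(C1 + z^2)


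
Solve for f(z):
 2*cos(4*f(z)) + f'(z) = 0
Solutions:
 f(z) = -asin((C1 + exp(16*z))/(C1 - exp(16*z)))/4 + pi/4
 f(z) = asin((C1 + exp(16*z))/(C1 - exp(16*z)))/4


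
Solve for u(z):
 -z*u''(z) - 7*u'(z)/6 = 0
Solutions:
 u(z) = C1 + C2/z^(1/6)


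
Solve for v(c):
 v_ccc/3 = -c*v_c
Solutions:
 v(c) = C1 + Integral(C2*airyai(-3^(1/3)*c) + C3*airybi(-3^(1/3)*c), c)


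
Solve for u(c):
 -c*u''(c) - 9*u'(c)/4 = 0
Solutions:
 u(c) = C1 + C2/c^(5/4)


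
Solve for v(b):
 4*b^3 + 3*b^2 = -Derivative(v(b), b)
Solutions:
 v(b) = C1 - b^4 - b^3


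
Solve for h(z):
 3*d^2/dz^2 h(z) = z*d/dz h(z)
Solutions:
 h(z) = C1 + C2*erfi(sqrt(6)*z/6)


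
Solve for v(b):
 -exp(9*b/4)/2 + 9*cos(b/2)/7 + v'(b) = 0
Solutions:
 v(b) = C1 + 2*exp(9*b/4)/9 - 18*sin(b/2)/7


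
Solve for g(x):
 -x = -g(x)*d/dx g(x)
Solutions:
 g(x) = -sqrt(C1 + x^2)
 g(x) = sqrt(C1 + x^2)


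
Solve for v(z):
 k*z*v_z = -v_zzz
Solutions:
 v(z) = C1 + Integral(C2*airyai(z*(-k)^(1/3)) + C3*airybi(z*(-k)^(1/3)), z)


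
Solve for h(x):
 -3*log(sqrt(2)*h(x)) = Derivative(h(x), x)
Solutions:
 2*Integral(1/(2*log(_y) + log(2)), (_y, h(x)))/3 = C1 - x


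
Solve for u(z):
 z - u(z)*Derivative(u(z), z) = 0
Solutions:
 u(z) = -sqrt(C1 + z^2)
 u(z) = sqrt(C1 + z^2)


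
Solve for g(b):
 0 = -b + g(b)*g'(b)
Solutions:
 g(b) = -sqrt(C1 + b^2)
 g(b) = sqrt(C1 + b^2)


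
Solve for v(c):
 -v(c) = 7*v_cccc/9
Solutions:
 v(c) = (C1*sin(sqrt(6)*7^(3/4)*c/14) + C2*cos(sqrt(6)*7^(3/4)*c/14))*exp(-sqrt(6)*7^(3/4)*c/14) + (C3*sin(sqrt(6)*7^(3/4)*c/14) + C4*cos(sqrt(6)*7^(3/4)*c/14))*exp(sqrt(6)*7^(3/4)*c/14)


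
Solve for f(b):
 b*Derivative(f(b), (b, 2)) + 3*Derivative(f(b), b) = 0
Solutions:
 f(b) = C1 + C2/b^2


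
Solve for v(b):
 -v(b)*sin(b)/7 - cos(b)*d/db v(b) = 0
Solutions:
 v(b) = C1*cos(b)^(1/7)


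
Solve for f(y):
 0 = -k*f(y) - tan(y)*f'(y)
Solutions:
 f(y) = C1*exp(-k*log(sin(y)))


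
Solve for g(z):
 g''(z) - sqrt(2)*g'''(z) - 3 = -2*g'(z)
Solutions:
 g(z) = C1 + C2*exp(sqrt(2)*z*(1 - sqrt(1 + 8*sqrt(2)))/4) + C3*exp(sqrt(2)*z*(1 + sqrt(1 + 8*sqrt(2)))/4) + 3*z/2


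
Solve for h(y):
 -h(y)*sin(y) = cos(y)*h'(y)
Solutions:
 h(y) = C1*cos(y)


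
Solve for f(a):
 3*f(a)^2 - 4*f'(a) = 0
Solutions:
 f(a) = -4/(C1 + 3*a)


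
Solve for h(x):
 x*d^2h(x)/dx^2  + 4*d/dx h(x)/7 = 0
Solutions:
 h(x) = C1 + C2*x^(3/7)


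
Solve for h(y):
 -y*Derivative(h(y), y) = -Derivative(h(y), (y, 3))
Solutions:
 h(y) = C1 + Integral(C2*airyai(y) + C3*airybi(y), y)


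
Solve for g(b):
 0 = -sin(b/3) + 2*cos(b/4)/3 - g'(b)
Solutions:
 g(b) = C1 + 8*sin(b/4)/3 + 3*cos(b/3)


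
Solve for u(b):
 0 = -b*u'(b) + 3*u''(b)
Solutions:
 u(b) = C1 + C2*erfi(sqrt(6)*b/6)


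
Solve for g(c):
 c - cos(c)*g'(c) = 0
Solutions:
 g(c) = C1 + Integral(c/cos(c), c)


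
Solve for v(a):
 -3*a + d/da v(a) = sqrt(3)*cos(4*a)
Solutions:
 v(a) = C1 + 3*a^2/2 + sqrt(3)*sin(4*a)/4


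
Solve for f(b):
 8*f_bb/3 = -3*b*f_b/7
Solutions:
 f(b) = C1 + C2*erf(3*sqrt(7)*b/28)


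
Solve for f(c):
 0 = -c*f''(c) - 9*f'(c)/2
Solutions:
 f(c) = C1 + C2/c^(7/2)


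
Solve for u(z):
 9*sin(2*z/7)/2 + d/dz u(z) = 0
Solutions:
 u(z) = C1 + 63*cos(2*z/7)/4


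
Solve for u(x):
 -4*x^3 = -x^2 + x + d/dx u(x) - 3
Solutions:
 u(x) = C1 - x^4 + x^3/3 - x^2/2 + 3*x


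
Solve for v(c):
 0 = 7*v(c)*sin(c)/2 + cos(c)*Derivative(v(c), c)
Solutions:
 v(c) = C1*cos(c)^(7/2)


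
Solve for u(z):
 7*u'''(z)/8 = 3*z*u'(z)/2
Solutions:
 u(z) = C1 + Integral(C2*airyai(12^(1/3)*7^(2/3)*z/7) + C3*airybi(12^(1/3)*7^(2/3)*z/7), z)


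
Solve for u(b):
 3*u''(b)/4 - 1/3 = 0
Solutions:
 u(b) = C1 + C2*b + 2*b^2/9


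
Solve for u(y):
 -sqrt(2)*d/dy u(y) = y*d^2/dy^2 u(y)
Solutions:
 u(y) = C1 + C2*y^(1 - sqrt(2))


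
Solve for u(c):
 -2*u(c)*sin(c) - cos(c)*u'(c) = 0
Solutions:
 u(c) = C1*cos(c)^2


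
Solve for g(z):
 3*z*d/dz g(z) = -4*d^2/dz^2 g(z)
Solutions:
 g(z) = C1 + C2*erf(sqrt(6)*z/4)


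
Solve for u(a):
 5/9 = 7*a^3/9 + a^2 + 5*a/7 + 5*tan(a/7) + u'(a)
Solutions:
 u(a) = C1 - 7*a^4/36 - a^3/3 - 5*a^2/14 + 5*a/9 + 35*log(cos(a/7))


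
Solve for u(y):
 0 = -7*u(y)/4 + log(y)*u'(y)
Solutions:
 u(y) = C1*exp(7*li(y)/4)


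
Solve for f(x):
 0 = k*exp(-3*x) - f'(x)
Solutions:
 f(x) = C1 - k*exp(-3*x)/3


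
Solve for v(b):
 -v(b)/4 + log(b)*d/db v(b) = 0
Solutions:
 v(b) = C1*exp(li(b)/4)


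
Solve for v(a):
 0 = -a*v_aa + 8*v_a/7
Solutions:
 v(a) = C1 + C2*a^(15/7)


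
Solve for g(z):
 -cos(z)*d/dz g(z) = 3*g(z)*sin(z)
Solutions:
 g(z) = C1*cos(z)^3


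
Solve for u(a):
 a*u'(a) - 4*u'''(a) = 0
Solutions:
 u(a) = C1 + Integral(C2*airyai(2^(1/3)*a/2) + C3*airybi(2^(1/3)*a/2), a)


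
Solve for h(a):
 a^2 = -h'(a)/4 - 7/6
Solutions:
 h(a) = C1 - 4*a^3/3 - 14*a/3


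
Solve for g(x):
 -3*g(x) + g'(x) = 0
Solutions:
 g(x) = C1*exp(3*x)


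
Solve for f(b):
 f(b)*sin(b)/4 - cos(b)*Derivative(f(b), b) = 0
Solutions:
 f(b) = C1/cos(b)^(1/4)


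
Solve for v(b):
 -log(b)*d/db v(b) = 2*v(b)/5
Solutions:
 v(b) = C1*exp(-2*li(b)/5)


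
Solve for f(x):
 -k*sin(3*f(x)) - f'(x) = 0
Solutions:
 f(x) = -acos((-C1 - exp(6*k*x))/(C1 - exp(6*k*x)))/3 + 2*pi/3
 f(x) = acos((-C1 - exp(6*k*x))/(C1 - exp(6*k*x)))/3


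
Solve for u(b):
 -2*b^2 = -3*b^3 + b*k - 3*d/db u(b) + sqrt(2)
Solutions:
 u(b) = C1 - b^4/4 + 2*b^3/9 + b^2*k/6 + sqrt(2)*b/3


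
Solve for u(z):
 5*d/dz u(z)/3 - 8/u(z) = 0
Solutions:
 u(z) = -sqrt(C1 + 240*z)/5
 u(z) = sqrt(C1 + 240*z)/5


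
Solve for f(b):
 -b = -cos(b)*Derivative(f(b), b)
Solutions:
 f(b) = C1 + Integral(b/cos(b), b)


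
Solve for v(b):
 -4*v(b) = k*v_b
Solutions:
 v(b) = C1*exp(-4*b/k)


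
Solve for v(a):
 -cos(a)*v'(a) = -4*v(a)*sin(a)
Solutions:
 v(a) = C1/cos(a)^4


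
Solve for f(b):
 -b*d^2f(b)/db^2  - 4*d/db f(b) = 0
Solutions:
 f(b) = C1 + C2/b^3


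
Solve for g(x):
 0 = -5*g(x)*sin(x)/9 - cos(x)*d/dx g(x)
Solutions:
 g(x) = C1*cos(x)^(5/9)


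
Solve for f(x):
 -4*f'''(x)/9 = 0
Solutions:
 f(x) = C1 + C2*x + C3*x^2


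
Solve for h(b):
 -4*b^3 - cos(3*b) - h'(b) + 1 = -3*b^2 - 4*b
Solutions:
 h(b) = C1 - b^4 + b^3 + 2*b^2 + b - sin(3*b)/3


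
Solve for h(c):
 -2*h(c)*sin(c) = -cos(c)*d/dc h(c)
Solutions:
 h(c) = C1/cos(c)^2


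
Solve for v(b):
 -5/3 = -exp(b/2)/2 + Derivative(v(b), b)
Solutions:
 v(b) = C1 - 5*b/3 + exp(b/2)


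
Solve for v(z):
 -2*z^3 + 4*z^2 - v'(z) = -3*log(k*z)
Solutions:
 v(z) = C1 - z^4/2 + 4*z^3/3 + 3*z*log(k*z) - 3*z


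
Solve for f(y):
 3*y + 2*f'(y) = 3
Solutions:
 f(y) = C1 - 3*y^2/4 + 3*y/2


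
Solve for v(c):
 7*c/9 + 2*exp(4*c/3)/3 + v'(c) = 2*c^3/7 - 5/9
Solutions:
 v(c) = C1 + c^4/14 - 7*c^2/18 - 5*c/9 - exp(4*c/3)/2


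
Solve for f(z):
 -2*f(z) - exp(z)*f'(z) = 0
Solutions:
 f(z) = C1*exp(2*exp(-z))


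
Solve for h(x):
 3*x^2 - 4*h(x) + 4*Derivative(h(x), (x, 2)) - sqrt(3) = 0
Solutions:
 h(x) = C1*exp(-x) + C2*exp(x) + 3*x^2/4 - sqrt(3)/4 + 3/2


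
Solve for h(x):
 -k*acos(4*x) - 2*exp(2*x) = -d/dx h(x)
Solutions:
 h(x) = C1 + k*(x*acos(4*x) - sqrt(1 - 16*x^2)/4) + exp(2*x)


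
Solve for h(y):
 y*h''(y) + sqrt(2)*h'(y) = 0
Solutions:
 h(y) = C1 + C2*y^(1 - sqrt(2))


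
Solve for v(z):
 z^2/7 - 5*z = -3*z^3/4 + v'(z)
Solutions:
 v(z) = C1 + 3*z^4/16 + z^3/21 - 5*z^2/2


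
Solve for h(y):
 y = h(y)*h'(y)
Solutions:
 h(y) = -sqrt(C1 + y^2)
 h(y) = sqrt(C1 + y^2)


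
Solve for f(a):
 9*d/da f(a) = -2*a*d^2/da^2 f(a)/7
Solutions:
 f(a) = C1 + C2/a^(61/2)


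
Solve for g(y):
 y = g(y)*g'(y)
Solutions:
 g(y) = -sqrt(C1 + y^2)
 g(y) = sqrt(C1 + y^2)


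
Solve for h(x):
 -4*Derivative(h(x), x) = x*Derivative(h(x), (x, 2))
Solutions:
 h(x) = C1 + C2/x^3


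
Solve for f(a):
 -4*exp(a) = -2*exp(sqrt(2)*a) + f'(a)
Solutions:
 f(a) = C1 - 4*exp(a) + sqrt(2)*exp(sqrt(2)*a)


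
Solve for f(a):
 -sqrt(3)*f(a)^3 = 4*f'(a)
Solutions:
 f(a) = -sqrt(2)*sqrt(-1/(C1 - sqrt(3)*a))
 f(a) = sqrt(2)*sqrt(-1/(C1 - sqrt(3)*a))


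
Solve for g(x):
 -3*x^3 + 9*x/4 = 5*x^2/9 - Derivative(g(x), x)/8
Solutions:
 g(x) = C1 + 6*x^4 + 40*x^3/27 - 9*x^2


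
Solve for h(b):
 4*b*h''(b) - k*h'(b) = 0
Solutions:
 h(b) = C1 + b^(re(k)/4 + 1)*(C2*sin(log(b)*Abs(im(k))/4) + C3*cos(log(b)*im(k)/4))


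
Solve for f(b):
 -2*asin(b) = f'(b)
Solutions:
 f(b) = C1 - 2*b*asin(b) - 2*sqrt(1 - b^2)


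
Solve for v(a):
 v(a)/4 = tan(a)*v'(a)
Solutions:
 v(a) = C1*sin(a)^(1/4)


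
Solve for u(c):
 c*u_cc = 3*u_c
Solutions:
 u(c) = C1 + C2*c^4


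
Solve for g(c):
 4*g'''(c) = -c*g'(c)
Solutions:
 g(c) = C1 + Integral(C2*airyai(-2^(1/3)*c/2) + C3*airybi(-2^(1/3)*c/2), c)


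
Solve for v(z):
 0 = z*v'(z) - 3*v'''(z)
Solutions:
 v(z) = C1 + Integral(C2*airyai(3^(2/3)*z/3) + C3*airybi(3^(2/3)*z/3), z)


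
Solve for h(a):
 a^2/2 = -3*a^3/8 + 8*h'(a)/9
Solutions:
 h(a) = C1 + 27*a^4/256 + 3*a^3/16


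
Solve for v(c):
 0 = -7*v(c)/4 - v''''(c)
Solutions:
 v(c) = (C1*sin(7^(1/4)*c/2) + C2*cos(7^(1/4)*c/2))*exp(-7^(1/4)*c/2) + (C3*sin(7^(1/4)*c/2) + C4*cos(7^(1/4)*c/2))*exp(7^(1/4)*c/2)


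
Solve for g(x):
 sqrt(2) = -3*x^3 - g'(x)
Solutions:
 g(x) = C1 - 3*x^4/4 - sqrt(2)*x


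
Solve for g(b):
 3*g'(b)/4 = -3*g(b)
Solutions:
 g(b) = C1*exp(-4*b)


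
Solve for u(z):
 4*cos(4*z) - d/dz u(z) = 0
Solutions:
 u(z) = C1 + sin(4*z)


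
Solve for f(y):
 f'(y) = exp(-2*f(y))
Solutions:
 f(y) = log(-sqrt(C1 + 2*y))
 f(y) = log(C1 + 2*y)/2


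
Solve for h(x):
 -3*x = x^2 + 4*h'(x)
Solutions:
 h(x) = C1 - x^3/12 - 3*x^2/8


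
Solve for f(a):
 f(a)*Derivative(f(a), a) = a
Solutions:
 f(a) = -sqrt(C1 + a^2)
 f(a) = sqrt(C1 + a^2)


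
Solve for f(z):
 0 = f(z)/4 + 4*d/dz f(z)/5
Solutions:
 f(z) = C1*exp(-5*z/16)


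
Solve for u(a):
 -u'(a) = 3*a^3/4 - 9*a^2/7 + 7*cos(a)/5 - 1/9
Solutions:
 u(a) = C1 - 3*a^4/16 + 3*a^3/7 + a/9 - 7*sin(a)/5


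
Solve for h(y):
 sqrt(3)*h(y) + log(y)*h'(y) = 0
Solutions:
 h(y) = C1*exp(-sqrt(3)*li(y))


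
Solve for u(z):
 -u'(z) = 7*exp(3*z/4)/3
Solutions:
 u(z) = C1 - 28*exp(3*z/4)/9


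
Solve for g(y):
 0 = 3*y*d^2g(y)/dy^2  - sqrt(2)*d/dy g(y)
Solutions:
 g(y) = C1 + C2*y^(sqrt(2)/3 + 1)


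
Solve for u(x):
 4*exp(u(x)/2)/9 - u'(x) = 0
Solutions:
 u(x) = 2*log(-1/(C1 + 4*x)) + 2*log(18)


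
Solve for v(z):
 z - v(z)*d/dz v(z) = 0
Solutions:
 v(z) = -sqrt(C1 + z^2)
 v(z) = sqrt(C1 + z^2)


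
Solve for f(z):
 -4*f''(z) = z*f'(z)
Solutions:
 f(z) = C1 + C2*erf(sqrt(2)*z/4)


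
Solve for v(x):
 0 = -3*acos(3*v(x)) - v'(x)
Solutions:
 Integral(1/acos(3*_y), (_y, v(x))) = C1 - 3*x


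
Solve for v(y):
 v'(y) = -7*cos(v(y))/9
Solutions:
 7*y/9 - log(sin(v(y)) - 1)/2 + log(sin(v(y)) + 1)/2 = C1


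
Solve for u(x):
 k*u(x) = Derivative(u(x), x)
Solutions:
 u(x) = C1*exp(k*x)


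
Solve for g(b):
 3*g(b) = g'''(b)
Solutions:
 g(b) = C3*exp(3^(1/3)*b) + (C1*sin(3^(5/6)*b/2) + C2*cos(3^(5/6)*b/2))*exp(-3^(1/3)*b/2)


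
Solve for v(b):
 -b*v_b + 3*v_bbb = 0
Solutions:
 v(b) = C1 + Integral(C2*airyai(3^(2/3)*b/3) + C3*airybi(3^(2/3)*b/3), b)


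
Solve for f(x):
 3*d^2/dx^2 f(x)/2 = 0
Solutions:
 f(x) = C1 + C2*x


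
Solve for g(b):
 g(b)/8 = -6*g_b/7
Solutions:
 g(b) = C1*exp(-7*b/48)


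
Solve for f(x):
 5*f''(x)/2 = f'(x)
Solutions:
 f(x) = C1 + C2*exp(2*x/5)


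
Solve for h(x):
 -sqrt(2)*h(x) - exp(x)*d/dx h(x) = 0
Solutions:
 h(x) = C1*exp(sqrt(2)*exp(-x))


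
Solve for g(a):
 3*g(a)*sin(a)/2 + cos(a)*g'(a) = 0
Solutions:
 g(a) = C1*cos(a)^(3/2)


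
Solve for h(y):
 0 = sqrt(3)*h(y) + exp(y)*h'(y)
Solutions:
 h(y) = C1*exp(sqrt(3)*exp(-y))


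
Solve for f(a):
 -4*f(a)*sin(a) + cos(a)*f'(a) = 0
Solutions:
 f(a) = C1/cos(a)^4


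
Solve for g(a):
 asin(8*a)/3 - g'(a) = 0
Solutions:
 g(a) = C1 + a*asin(8*a)/3 + sqrt(1 - 64*a^2)/24


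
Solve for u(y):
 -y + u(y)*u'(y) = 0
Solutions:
 u(y) = -sqrt(C1 + y^2)
 u(y) = sqrt(C1 + y^2)


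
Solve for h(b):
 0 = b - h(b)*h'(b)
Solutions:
 h(b) = -sqrt(C1 + b^2)
 h(b) = sqrt(C1 + b^2)


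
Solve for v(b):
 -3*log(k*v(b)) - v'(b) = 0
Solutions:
 li(k*v(b))/k = C1 - 3*b


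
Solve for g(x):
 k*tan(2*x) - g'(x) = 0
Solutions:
 g(x) = C1 - k*log(cos(2*x))/2


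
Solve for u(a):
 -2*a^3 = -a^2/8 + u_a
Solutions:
 u(a) = C1 - a^4/2 + a^3/24


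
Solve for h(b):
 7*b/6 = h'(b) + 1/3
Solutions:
 h(b) = C1 + 7*b^2/12 - b/3


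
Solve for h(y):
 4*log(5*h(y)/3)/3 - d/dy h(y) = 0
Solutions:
 3*Integral(1/(-log(_y) - log(5) + log(3)), (_y, h(y)))/4 = C1 - y


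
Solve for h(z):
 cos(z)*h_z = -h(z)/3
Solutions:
 h(z) = C1*(sin(z) - 1)^(1/6)/(sin(z) + 1)^(1/6)


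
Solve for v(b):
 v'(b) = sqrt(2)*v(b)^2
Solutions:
 v(b) = -1/(C1 + sqrt(2)*b)


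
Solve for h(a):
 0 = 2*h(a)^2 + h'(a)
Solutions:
 h(a) = 1/(C1 + 2*a)


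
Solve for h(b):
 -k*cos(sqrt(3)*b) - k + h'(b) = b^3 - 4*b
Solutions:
 h(b) = C1 + b^4/4 - 2*b^2 + b*k + sqrt(3)*k*sin(sqrt(3)*b)/3


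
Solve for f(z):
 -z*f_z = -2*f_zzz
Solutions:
 f(z) = C1 + Integral(C2*airyai(2^(2/3)*z/2) + C3*airybi(2^(2/3)*z/2), z)


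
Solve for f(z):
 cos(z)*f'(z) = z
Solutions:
 f(z) = C1 + Integral(z/cos(z), z)


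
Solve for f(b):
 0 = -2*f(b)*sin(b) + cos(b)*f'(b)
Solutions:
 f(b) = C1/cos(b)^2


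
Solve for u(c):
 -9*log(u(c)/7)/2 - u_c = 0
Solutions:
 -2*Integral(1/(-log(_y) + log(7)), (_y, u(c)))/9 = C1 - c


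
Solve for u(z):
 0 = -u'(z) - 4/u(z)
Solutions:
 u(z) = -sqrt(C1 - 8*z)
 u(z) = sqrt(C1 - 8*z)


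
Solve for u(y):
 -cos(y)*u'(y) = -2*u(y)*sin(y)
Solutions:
 u(y) = C1/cos(y)^2


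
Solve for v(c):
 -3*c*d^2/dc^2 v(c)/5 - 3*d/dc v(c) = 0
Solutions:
 v(c) = C1 + C2/c^4


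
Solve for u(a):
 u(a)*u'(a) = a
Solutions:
 u(a) = -sqrt(C1 + a^2)
 u(a) = sqrt(C1 + a^2)


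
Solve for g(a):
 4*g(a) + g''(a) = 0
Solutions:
 g(a) = C1*sin(2*a) + C2*cos(2*a)


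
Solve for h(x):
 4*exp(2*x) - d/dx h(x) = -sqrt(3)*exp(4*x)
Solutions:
 h(x) = C1 + sqrt(3)*exp(4*x)/4 + 2*exp(2*x)


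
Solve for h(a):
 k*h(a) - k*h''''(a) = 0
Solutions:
 h(a) = C1*exp(-a) + C2*exp(a) + C3*sin(a) + C4*cos(a)


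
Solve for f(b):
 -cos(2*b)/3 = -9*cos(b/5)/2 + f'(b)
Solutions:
 f(b) = C1 + 45*sin(b/5)/2 - sin(2*b)/6


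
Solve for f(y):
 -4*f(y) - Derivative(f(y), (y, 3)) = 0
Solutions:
 f(y) = C3*exp(-2^(2/3)*y) + (C1*sin(2^(2/3)*sqrt(3)*y/2) + C2*cos(2^(2/3)*sqrt(3)*y/2))*exp(2^(2/3)*y/2)


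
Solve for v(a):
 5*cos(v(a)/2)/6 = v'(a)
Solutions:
 -5*a/6 - log(sin(v(a)/2) - 1) + log(sin(v(a)/2) + 1) = C1


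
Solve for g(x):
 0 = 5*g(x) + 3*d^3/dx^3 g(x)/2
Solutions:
 g(x) = C3*exp(-10^(1/3)*3^(2/3)*x/3) + (C1*sin(10^(1/3)*3^(1/6)*x/2) + C2*cos(10^(1/3)*3^(1/6)*x/2))*exp(10^(1/3)*3^(2/3)*x/6)


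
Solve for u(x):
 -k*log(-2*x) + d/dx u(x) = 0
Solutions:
 u(x) = C1 + k*x*log(-x) + k*x*(-1 + log(2))


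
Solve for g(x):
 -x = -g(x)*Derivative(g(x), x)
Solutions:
 g(x) = -sqrt(C1 + x^2)
 g(x) = sqrt(C1 + x^2)


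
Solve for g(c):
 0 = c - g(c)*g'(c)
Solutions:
 g(c) = -sqrt(C1 + c^2)
 g(c) = sqrt(C1 + c^2)


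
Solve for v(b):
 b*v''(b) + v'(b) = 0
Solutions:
 v(b) = C1 + C2*log(b)


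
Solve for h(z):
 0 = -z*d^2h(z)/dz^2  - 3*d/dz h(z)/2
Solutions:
 h(z) = C1 + C2/sqrt(z)


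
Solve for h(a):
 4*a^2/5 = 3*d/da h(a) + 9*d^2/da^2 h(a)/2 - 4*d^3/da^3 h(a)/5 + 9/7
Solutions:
 h(a) = C1 + C2*exp(a*(45 - sqrt(2985))/16) + C3*exp(a*(45 + sqrt(2985))/16) + 4*a^3/45 - 2*a^2/5 + 1439*a/1575


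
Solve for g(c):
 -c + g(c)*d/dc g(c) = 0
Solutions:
 g(c) = -sqrt(C1 + c^2)
 g(c) = sqrt(C1 + c^2)


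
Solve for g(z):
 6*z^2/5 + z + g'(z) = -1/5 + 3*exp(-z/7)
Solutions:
 g(z) = C1 - 2*z^3/5 - z^2/2 - z/5 - 21*exp(-z/7)


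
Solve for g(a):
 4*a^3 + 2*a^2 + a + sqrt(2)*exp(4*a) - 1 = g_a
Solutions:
 g(a) = C1 + a^4 + 2*a^3/3 + a^2/2 - a + sqrt(2)*exp(4*a)/4


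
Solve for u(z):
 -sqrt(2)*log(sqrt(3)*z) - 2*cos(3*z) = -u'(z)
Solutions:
 u(z) = C1 + sqrt(2)*z*(log(z) - 1) + sqrt(2)*z*log(3)/2 + 2*sin(3*z)/3


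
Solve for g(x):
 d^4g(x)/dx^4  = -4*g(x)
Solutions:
 g(x) = (C1*sin(x) + C2*cos(x))*exp(-x) + (C3*sin(x) + C4*cos(x))*exp(x)


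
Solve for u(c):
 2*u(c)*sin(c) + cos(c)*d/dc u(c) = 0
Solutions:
 u(c) = C1*cos(c)^2


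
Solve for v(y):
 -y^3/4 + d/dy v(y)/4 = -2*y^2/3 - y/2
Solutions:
 v(y) = C1 + y^4/4 - 8*y^3/9 - y^2
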